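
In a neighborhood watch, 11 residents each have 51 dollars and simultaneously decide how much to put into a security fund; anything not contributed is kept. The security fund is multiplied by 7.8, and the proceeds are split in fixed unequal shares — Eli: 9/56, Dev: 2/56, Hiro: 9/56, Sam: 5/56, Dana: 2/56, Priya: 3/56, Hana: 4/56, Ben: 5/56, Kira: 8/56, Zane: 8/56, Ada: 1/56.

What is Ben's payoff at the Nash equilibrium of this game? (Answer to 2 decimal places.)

Player j's private return per contributed unit is 7.8 × (j's share). Contributing is weakly dominant for j when that share is at least 1/7.8 = 0.1282, and contributing 0 is dominant otherwise.
Eli, Hiro, Kira and Zane clear that bar, contributing 51 each; the remaining 7 contribute 0. Total contributed: 204.
Ben keeps 51 and receives 7.8 × 204 × 5/56 = 142.07 from the security fund, for a payoff of 193.07.

193.07 dollars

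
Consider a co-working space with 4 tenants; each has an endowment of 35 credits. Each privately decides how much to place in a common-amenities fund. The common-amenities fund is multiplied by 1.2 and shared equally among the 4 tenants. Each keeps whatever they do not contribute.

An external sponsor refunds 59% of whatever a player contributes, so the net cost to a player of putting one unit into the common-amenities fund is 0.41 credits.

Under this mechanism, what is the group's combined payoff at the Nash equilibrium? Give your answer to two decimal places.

Even with the mechanism, each unit contributed returns only (1.2/4) / 0.41 = 0.7317 per unit of net cost, so contributing nothing is still dominant.
At the Nash equilibrium no one contributes; group total payoff = 4 × 35 = 140.

140.00 credits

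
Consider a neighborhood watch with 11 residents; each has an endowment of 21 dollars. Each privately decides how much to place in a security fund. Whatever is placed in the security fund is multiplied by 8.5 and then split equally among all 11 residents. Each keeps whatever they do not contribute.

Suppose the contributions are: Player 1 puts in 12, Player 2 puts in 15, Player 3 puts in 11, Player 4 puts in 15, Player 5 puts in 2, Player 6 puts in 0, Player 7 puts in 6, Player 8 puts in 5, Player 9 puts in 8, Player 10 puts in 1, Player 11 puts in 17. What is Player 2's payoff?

77.09 dollars

Total contributed: 12 + 15 + 11 + 15 + 2 + 0 + 6 + 5 + 8 + 1 + 17 = 92.
Each receives 8.5 × 92 / 11 = 71.09 from the security fund.
Player 2 keeps 21 − 15 = 6, so Player 2's payoff is 6 + 71.09 = 77.09.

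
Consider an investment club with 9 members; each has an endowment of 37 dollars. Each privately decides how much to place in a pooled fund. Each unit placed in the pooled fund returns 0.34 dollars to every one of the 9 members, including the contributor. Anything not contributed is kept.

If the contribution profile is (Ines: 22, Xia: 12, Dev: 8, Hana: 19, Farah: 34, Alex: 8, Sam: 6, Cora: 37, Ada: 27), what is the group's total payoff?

689.38 dollars

Total contributed: 22 + 12 + 8 + 19 + 34 + 8 + 6 + 37 + 27 = 173; total kept: 9 × 37 − 173 = 160.
The pooled fund pays out 0.34 × 9 × 173 = 529.38 in aggregate.
Group total = 160 + 529.38 = 689.38.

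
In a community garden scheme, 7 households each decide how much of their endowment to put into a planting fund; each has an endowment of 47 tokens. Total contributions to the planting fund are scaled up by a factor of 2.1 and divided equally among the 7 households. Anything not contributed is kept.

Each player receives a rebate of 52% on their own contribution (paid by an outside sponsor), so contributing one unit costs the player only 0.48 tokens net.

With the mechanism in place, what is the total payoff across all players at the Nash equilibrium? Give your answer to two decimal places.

With the mechanism, a contributed unit returns (2.1/7) / 0.48 = 0.6250 per unit of net cost — still below 1 — so contributing 0 remains dominant for every player.
At the Nash equilibrium no one contributes; group total payoff = 7 × 47 = 329.

329.00 tokens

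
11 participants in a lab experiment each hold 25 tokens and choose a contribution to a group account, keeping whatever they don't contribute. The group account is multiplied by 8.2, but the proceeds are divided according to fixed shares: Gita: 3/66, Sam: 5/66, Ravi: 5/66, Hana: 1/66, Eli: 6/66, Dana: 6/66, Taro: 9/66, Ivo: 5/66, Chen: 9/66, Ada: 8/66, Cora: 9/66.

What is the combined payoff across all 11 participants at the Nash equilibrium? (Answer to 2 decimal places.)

815.00 tokens

Each unit j contributes comes back to j as 8.2 × (j's share), so j prefers to contribute only if that share exceeds 1/8.2 = 0.1220; otherwise keeping the unit dominates.
Taro, Chen and Cora clear that bar, contributing 25 each; the remaining 8 contribute 0. Total contributed: 75.
The group account pays out 8.2 × 75 = 615.00 in total (split across the unequal shares, but the aggregate is all that matters for the group sum).
The 8 free-riders keep 25 each, adding 200. Group total = 200 + 615.00 = 815.00.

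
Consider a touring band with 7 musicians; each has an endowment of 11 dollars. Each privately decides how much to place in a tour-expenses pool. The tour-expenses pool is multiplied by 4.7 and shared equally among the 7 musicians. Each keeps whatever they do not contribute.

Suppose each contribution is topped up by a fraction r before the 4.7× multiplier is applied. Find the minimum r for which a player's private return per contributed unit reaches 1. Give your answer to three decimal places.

0.489

With matching at rate r, one contributed unit becomes (1 + r) in the tour-expenses pool and returns 4.7 × (1 + r) / 7 to the contributor.
Setting this equal to 1: 1 + r = 7/4.7 = 1.4894.
So the minimum matching rate is r = 1.4894 − 1 = 0.489.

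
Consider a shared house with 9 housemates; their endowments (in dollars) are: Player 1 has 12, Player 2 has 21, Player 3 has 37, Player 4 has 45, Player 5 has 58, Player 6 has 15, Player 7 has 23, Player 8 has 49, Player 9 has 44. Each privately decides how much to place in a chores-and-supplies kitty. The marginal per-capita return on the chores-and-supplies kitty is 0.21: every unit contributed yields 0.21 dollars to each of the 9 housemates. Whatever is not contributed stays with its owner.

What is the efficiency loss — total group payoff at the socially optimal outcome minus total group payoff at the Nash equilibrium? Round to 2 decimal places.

270.56 dollars

The private return per contributed unit is 0.21 < 1 for everyone, so the Nash equilibrium is zero contribution and the group total is Σ E_j = 12 + 21 + 37 + 45 + 58 + 15 + 23 + 49 + 44 = 304.
Each contributed unit returns 1.890 to the group, so the social optimum is full contribution by everyone: group total = 1.890 × 304 = 574.56.
Efficiency loss = (1.890 − 1) × 304 = 270.56.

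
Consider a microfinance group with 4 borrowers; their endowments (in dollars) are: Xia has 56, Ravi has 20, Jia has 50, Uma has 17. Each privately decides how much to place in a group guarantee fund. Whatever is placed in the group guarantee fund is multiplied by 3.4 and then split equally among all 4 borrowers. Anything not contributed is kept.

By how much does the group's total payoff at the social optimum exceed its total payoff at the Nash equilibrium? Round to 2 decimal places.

The private return per contributed unit is 3.4/4 = 0.8500 < 1 for every player regardless of endowment, so the Nash equilibrium is zero contribution and the group total is Σ E_j = 56 + 20 + 50 + 17 = 143.
Each contributed unit returns 3.400 to the group, so the social optimum is full contribution by everyone: group total = 3.400 × 143 = 486.20.
Efficiency loss = (3.400 − 1) × 143 = 343.20.

343.20 dollars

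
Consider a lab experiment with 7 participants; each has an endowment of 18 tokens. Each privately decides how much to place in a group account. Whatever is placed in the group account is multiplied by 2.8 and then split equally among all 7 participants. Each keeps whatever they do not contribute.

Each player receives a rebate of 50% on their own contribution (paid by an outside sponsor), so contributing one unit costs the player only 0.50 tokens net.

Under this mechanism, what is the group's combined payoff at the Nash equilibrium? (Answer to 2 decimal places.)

The effective private return is (2.8/7) / 0.50 = 0.8000, which is still under 1, so the mechanism doesn't change anyone's dominant strategy: zero contribution.
At the Nash equilibrium no one contributes; group total payoff = 7 × 18 = 126.

126.00 tokens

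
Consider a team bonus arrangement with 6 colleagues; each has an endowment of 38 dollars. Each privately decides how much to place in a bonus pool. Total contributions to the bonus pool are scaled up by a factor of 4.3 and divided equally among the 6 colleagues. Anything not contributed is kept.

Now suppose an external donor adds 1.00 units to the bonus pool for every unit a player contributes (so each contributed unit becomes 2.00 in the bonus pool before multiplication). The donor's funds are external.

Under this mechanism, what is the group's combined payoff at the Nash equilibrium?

1960.80 dollars

With the mechanism, a contributed unit returns 4.3 × 2.00 / 6 = 1.4333 per unit of net cost to the contributor — now above 1 — so contributing fully is weakly dominant for every player.
At the Nash equilibrium everyone contributes 38. Group total payoff = 4.3 × 2.00 × 228 = 1960.80.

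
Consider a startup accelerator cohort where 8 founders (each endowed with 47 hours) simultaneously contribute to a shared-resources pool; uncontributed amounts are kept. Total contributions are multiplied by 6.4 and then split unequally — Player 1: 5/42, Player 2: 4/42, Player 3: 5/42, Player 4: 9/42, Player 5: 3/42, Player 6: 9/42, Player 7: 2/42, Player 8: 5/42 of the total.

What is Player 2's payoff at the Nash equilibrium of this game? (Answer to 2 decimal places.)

For player j, contributing a unit is worthwhile iff 6.4 × (j's share) ≥ 1, i.e. iff j's share is at least 0.1563.
The shares above 0.1563 belong to Player 4 and Player 6, contributing 47 each; the remaining 6 contribute 0. Total contributed: 94.
Player 2 keeps 47 and receives 6.4 × 94 × 4/42 = 57.30 from the shared-resources pool, for a payoff of 104.30.

104.30 hours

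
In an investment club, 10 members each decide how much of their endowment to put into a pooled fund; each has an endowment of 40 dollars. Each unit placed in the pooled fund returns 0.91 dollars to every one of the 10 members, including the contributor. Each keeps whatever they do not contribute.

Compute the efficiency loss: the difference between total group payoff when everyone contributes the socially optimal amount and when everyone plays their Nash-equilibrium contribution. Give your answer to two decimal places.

3240.00 dollars

The private return per contributed unit is 0.91 < 1, so contributing 0 is dominant for every player. At the Nash equilibrium everyone keeps their 40, and the group total is 10 × 40 = 400.
Each contributed unit returns 9.100 to the group as a whole (0.91 to each of 10 players), which exceeds 1, so the social optimum is full contribution: group total = 9.100 × 400 = 3640.00.
Efficiency loss = 3640.00 − 400 = 3240.00.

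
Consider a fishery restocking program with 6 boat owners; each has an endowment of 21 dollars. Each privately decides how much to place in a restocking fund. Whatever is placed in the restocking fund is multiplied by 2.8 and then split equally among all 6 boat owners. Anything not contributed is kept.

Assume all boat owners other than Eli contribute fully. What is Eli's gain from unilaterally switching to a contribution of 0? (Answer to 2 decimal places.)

Switching from a contribution of 21 to 0 lets Eli keep an extra 21 dollars, but lowers the restocking fund by 21, which costs Eli their own share of that drop: 2.8/6 × 21 = 9.80.
Net gain = 21 − 9.80 = 11.20. The private return per contributed unit (0.4667) is below 1, so free-riding is indeed the best response regardless of what the others do.

11.20 dollars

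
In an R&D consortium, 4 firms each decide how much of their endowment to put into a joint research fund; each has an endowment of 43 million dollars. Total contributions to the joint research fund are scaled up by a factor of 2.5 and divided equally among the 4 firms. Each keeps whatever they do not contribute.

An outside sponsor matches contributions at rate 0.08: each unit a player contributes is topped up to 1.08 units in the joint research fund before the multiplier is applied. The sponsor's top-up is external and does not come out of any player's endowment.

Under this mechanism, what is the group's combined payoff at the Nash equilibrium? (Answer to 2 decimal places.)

With the mechanism, a contributed unit returns 2.5 × 1.08 / 4 = 0.6750 per unit of net cost — still below 1 — so contributing 0 remains dominant for every player.
At the Nash equilibrium no one contributes; group total payoff = 4 × 43 = 172.

172.00 million dollars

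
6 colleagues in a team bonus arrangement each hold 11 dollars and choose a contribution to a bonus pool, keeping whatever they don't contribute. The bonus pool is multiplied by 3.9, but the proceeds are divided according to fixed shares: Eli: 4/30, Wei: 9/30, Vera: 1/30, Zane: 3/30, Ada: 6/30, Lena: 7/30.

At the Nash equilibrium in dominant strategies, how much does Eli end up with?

For player j, contributing a unit is worthwhile iff 3.9 × (j's share) ≥ 1, i.e. iff j's share is at least 0.2564.
Wei alone (share 9/30) is above the threshold, contributing 11; the remaining 5 contribute 0. Total contributed: 11.
Eli keeps 11 and receives 3.9 × 11 × 4/30 = 5.72 from the bonus pool, for a payoff of 16.72.

16.72 dollars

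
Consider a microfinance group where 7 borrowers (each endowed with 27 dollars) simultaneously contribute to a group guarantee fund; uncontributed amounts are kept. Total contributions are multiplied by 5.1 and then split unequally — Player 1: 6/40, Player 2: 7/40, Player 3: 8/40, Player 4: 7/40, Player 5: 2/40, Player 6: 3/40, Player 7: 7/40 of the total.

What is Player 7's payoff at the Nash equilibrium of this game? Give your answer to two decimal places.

51.10 dollars

A player with share s gets back 5.1·s per unit contributed, so full contribution is dominant for anyone with s > 1/5.1 = 0.1961 and zero contribution is dominant for anyone below.
Player 3 alone (share 8/40) is above the threshold, contributing 27; the remaining 6 contribute 0. Total contributed: 27.
Player 7 keeps 27 and receives 5.1 × 27 × 7/40 = 24.10 from the group guarantee fund, for a payoff of 51.10.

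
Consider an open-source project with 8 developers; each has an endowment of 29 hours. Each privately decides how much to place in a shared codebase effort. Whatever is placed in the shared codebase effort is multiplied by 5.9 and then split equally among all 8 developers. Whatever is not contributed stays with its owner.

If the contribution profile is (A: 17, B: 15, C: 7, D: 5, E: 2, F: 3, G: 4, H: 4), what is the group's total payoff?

511.30 hours

Total contributed: 17 + 15 + 7 + 5 + 2 + 3 + 4 + 4 = 57; total kept: 8 × 29 − 57 = 175.
The shared codebase effort pays out 5.9 × 57 = 336.30 in aggregate.
Group total = 175 + 336.30 = 511.30.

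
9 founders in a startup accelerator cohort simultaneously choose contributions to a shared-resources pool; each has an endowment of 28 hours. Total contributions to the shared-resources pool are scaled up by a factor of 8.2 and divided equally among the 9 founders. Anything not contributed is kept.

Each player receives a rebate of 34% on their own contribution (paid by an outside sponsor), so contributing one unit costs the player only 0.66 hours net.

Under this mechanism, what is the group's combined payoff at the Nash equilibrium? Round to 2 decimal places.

2152.08 hours

Under the mechanism each unit contributed yields (8.2/9) / 0.66 = 1.3805 back to its contributor per unit of net cost, which exceeds 1, making full contribution the dominant choice for everyone.
So the Nash equilibrium is full contribution by all 9; the group earns 9 × (28 × 0.34 + 8.2 × 28) = 2152.08.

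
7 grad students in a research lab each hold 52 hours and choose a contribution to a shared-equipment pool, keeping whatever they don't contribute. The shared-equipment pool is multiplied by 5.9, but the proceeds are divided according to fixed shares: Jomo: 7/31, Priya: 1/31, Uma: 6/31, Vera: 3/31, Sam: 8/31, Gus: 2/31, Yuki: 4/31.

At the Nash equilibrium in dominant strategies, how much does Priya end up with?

Each unit j contributes comes back to j as 5.9 × (j's share), so j prefers to contribute only if that share exceeds 1/5.9 = 0.1695; otherwise keeping the unit dominates.
Jomo, Uma and Sam are above the threshold, contributing 52 each; the remaining 4 contribute 0. Total contributed: 156.
Priya keeps 52 and receives 5.9 × 156 × 1/31 = 29.69 from the shared-equipment pool, for a payoff of 81.69.

81.69 hours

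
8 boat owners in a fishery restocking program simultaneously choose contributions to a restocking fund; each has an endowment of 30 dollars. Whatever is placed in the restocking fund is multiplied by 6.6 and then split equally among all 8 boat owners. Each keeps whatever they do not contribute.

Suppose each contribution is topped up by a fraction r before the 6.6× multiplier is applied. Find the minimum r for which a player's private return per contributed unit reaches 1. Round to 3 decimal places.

0.212

With matching at rate r, one contributed unit becomes (1 + r) in the restocking fund and returns 6.6 × (1 + r) / 8 to the contributor.
Setting this equal to 1: 1 + r = 8/6.6 = 1.2121.
So the minimum matching rate is r = 1.2121 − 1 = 0.212.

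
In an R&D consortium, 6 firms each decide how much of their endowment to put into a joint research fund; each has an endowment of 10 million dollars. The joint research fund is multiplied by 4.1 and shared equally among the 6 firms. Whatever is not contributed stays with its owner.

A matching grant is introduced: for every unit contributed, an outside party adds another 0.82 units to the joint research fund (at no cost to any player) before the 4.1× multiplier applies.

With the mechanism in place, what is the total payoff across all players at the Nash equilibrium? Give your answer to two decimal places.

Under the mechanism each unit contributed yields 4.1 × 1.82 / 6 = 1.2437 back to its contributor per unit of net cost, which exceeds 1, making full contribution the dominant choice for everyone.
So the Nash equilibrium is full contribution by all 6; the group earns 4.1 × 1.82 × 60 = 447.72.

447.72 million dollars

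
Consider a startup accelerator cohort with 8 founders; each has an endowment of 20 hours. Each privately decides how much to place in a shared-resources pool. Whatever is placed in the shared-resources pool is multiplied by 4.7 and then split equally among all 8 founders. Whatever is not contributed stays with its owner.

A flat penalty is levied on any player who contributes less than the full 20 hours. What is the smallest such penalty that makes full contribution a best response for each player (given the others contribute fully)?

Given the others contribute fully, the best deviation is to contribute 0 (any partial contribution still incurs the fine and gives up units whose private return 0.5875 is below 1).
Deviating from 20 to 0 saves 20 hours but forfeits the deviator's share of the drop in the shared-resources pool: 4.7/8 × 20 = 11.75.
So the deviation gain is 20 − 11.75 = 8.25, and the fine must be at least 8.25 hours to wipe it out.

8.25 hours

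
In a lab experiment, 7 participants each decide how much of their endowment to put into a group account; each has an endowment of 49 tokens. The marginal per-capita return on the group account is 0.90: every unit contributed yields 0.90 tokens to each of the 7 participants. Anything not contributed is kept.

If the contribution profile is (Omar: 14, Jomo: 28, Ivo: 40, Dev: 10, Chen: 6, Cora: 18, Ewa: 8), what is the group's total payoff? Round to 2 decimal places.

Total contributed: 14 + 28 + 40 + 10 + 6 + 18 + 8 = 124; total kept: 7 × 49 − 124 = 219.
The group account pays out 0.90 × 7 × 124 = 781.20 in aggregate.
Group total = 219 + 781.20 = 1000.20.

1000.20 tokens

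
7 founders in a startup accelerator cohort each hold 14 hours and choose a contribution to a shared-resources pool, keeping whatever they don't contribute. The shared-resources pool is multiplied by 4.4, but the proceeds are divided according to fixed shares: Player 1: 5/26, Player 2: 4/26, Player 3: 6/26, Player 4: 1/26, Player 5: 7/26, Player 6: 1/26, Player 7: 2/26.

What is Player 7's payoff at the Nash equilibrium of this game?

Player j's private return per contributed unit is 4.4 × (j's share). Contributing is weakly dominant for j when that share is at least 1/4.4 = 0.2273, and contributing 0 is dominant otherwise.
Player 3 and Player 5 are above the threshold, contributing 14 each; the remaining 5 contribute 0. Total contributed: 28.
Player 7 keeps 14 and receives 4.4 × 28 × 2/26 = 9.48 from the shared-resources pool, for a payoff of 23.48.

23.48 hours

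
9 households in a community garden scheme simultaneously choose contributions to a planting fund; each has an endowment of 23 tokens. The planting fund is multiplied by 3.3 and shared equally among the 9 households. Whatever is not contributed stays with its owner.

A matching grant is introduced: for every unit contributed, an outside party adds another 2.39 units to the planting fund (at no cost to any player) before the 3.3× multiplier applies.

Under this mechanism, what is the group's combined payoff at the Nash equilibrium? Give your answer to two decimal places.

Under the mechanism each unit contributed yields 3.3 × 3.39 / 9 = 1.2430 back to its contributor per unit of net cost, which exceeds 1, making full contribution the dominant choice for everyone.
At the Nash equilibrium everyone contributes 23. Group total payoff = 3.3 × 3.39 × 207 = 2315.71.

2315.71 tokens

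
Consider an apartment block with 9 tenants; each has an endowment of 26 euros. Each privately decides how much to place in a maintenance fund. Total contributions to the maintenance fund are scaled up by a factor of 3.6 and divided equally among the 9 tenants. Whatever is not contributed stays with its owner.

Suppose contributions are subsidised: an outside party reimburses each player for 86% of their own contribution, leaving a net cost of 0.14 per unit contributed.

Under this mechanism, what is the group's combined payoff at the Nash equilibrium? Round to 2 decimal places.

1043.64 euros

The effective private return per unit is now (3.6/9) / 0.14 = 2.8571 > 1, so every player's dominant strategy flips to full contribution.
So the Nash equilibrium is full contribution by all 9; the group earns 9 × (26 × 0.86 + 3.6 × 26) = 1043.64.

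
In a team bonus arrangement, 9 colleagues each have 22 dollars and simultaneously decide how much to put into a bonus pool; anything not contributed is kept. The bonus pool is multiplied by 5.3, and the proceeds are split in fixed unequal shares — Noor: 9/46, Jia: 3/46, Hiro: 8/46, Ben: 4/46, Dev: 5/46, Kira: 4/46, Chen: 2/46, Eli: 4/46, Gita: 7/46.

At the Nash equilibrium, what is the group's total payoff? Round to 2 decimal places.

For player j, contributing a unit is worthwhile iff 5.3 × (j's share) ≥ 1, i.e. iff j's share is at least 0.1887.
The only share above 0.1887 is Noor's 9/46, contributing 22; the remaining 8 contribute 0. Total contributed: 22.
The bonus pool pays out 5.3 × 22 = 116.60 in total (split across the unequal shares, but the aggregate is all that matters for the group sum).
The 8 free-riders keep 22 each, adding 176. Group total = 176 + 116.60 = 292.60.

292.60 dollars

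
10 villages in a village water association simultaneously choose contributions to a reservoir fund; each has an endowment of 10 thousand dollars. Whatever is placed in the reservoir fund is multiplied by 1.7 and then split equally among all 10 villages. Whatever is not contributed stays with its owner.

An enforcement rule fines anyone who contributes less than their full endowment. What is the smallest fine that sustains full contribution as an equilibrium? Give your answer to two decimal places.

8.30 thousand dollars

Given the others contribute fully, the best deviation is to contribute 0 (any partial contribution still incurs the fine and gives up units whose private return 0.1700 is below 1).
Deviating from 10 to 0 saves 10 thousand dollars but forfeits the deviator's share of the drop in the reservoir fund: 1.7/10 × 10 = 1.70.
So the deviation gain is 10 − 1.70 = 8.30, and the fine must be at least 8.30 thousand dollars to wipe it out.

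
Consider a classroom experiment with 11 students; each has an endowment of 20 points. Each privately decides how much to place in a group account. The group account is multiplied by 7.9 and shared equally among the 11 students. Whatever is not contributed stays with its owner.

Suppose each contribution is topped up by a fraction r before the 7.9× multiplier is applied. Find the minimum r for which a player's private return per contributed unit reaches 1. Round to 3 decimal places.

0.392

With matching at rate r, one contributed unit becomes (1 + r) in the group account and returns 7.9 × (1 + r) / 11 to the contributor.
Setting this equal to 1: 1 + r = 11/7.9 = 1.3924.
So the minimum matching rate is r = 1.3924 − 1 = 0.392.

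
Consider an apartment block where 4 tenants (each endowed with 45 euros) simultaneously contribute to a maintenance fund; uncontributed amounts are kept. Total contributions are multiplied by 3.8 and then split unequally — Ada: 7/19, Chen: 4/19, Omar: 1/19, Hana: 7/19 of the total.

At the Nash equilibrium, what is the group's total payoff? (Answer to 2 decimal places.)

432.00 euros

Each unit j contributes comes back to j as 3.8 × (j's share), so j prefers to contribute only if that share exceeds 1/3.8 = 0.2632; otherwise keeping the unit dominates.
Ada and Hana clear that bar, contributing 45 each; the remaining 2 contribute 0. Total contributed: 90.
The maintenance fund pays out 3.8 × 90 = 342.00 in total (split across the unequal shares, but the aggregate is all that matters for the group sum).
The 2 free-riders keep 45 each, adding 90. Group total = 90 + 342.00 = 432.00.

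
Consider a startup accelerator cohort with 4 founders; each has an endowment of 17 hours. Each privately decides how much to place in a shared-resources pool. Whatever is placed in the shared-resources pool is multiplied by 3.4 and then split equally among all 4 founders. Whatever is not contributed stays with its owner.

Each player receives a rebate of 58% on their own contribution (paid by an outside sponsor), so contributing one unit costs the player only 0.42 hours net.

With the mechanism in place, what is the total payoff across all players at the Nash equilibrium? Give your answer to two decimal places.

270.64 hours

With the mechanism, a contributed unit returns (3.4/4) / 0.42 = 2.0238 per unit of net cost to the contributor — now above 1 — so contributing fully is weakly dominant for every player.
So the Nash equilibrium is full contribution by all 4; the group earns 4 × (17 × 0.58 + 3.4 × 17) = 270.64.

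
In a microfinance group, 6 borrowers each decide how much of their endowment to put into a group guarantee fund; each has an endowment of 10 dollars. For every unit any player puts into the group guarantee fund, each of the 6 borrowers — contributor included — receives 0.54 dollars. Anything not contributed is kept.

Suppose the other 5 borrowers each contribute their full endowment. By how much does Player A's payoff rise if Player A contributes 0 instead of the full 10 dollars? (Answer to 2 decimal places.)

Switching from a contribution of 10 to 0 lets Player A keep an extra 10 dollars, but lowers the group guarantee fund by 10, which costs Player A their own share of that drop: 0.54 × 10 = 5.40.
Net gain = 10 − 5.40 = 4.60. The private return per contributed unit (0.54) is below 1, so free-riding is indeed the best response regardless of what the others do.

4.60 dollars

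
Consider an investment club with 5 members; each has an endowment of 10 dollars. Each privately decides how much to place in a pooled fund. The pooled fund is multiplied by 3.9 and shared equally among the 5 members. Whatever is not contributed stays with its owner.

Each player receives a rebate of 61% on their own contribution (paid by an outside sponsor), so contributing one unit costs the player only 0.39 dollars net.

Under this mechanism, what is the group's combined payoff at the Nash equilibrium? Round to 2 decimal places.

225.50 dollars

With the mechanism, a contributed unit returns (3.9/5) / 0.39 = 2.0000 per unit of net cost to the contributor — now above 1 — so contributing fully is weakly dominant for every player.
So the Nash equilibrium is full contribution by all 5; the group earns 5 × (10 × 0.61 + 3.9 × 10) = 225.50.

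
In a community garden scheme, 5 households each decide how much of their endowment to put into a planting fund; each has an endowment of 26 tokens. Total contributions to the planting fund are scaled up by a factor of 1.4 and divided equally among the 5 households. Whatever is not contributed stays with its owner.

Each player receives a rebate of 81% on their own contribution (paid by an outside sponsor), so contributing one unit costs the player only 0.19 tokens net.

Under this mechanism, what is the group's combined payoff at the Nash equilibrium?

287.30 tokens

The effective private return per unit is now (1.4/5) / 0.19 = 1.4737 > 1, so every player's dominant strategy flips to full contribution.
At the Nash equilibrium everyone contributes 26. Group total payoff = 5 × (26 × 0.81 + 1.4 × 26) = 287.30.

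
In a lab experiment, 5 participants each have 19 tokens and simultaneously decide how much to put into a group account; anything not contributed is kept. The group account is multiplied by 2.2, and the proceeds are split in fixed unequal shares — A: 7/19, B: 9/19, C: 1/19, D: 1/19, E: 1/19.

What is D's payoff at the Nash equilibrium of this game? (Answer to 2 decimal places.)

Player j's private return per contributed unit is 2.2 × (j's share). Contributing is weakly dominant for j when that share is at least 1/2.2 = 0.4545, and contributing 0 is dominant otherwise.
The only share above 0.4545 is B's 9/19, contributing 19; the remaining 4 contribute 0. Total contributed: 19.
D keeps 19 and receives 2.2 × 19 × 1/19 = 2.20 from the group account, for a payoff of 21.20.

21.20 tokens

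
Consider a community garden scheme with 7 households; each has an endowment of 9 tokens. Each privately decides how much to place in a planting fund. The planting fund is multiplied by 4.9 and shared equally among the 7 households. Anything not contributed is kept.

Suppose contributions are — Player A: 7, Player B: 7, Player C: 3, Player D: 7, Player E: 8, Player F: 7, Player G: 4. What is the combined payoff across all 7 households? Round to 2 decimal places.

230.70 tokens

Total contributed: 7 + 7 + 3 + 7 + 8 + 7 + 4 = 43; total kept: 7 × 9 − 43 = 20.
The planting fund pays out 4.9 × 43 = 210.70 in aggregate.
Group total = 20 + 210.70 = 230.70.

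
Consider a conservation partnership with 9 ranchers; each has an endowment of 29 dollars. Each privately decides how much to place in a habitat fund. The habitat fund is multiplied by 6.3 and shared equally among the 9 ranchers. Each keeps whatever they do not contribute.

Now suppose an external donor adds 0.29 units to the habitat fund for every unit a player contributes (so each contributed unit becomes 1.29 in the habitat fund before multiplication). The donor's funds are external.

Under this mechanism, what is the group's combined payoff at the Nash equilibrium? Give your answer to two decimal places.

261.00 dollars

Even with the mechanism, each unit contributed returns only 6.3 × 1.29 / 9 = 0.9030 per unit of net cost, so contributing nothing is still dominant.
At the Nash equilibrium no one contributes; group total payoff = 9 × 29 = 261.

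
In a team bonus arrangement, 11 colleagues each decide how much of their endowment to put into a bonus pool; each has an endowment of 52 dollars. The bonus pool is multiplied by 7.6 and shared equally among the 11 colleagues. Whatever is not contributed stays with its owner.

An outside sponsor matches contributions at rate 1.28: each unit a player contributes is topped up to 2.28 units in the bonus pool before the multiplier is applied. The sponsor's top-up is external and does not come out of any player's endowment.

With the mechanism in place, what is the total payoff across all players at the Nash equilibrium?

9911.62 dollars

The effective private return per unit is now 7.6 × 2.28 / 11 = 1.5753 > 1, so every player's dominant strategy flips to full contribution.
At the Nash equilibrium everyone contributes 52. Group total payoff = 7.6 × 2.28 × 572 = 9911.62.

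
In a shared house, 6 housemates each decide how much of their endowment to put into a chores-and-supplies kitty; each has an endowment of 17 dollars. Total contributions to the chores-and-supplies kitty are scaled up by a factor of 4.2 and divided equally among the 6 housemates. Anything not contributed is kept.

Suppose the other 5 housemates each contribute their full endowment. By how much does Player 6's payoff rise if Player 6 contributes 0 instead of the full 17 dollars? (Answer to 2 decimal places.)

Switching from a contribution of 17 to 0 lets Player 6 keep an extra 17 dollars, but lowers the chores-and-supplies kitty by 17, which costs Player 6 their own share of that drop: 4.2/6 × 17 = 11.90.
Net gain = 17 − 11.90 = 5.10. The private return per contributed unit (0.7000) is below 1, so free-riding is indeed the best response regardless of what the others do.

5.10 dollars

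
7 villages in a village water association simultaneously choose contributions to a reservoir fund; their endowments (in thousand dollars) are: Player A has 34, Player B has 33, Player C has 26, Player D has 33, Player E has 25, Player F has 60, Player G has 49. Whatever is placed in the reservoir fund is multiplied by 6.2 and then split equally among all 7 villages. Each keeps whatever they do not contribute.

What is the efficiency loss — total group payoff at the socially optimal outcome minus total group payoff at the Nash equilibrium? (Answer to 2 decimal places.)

The private return per contributed unit is 6.2/7 = 0.8857 < 1 for every player regardless of endowment, so the Nash equilibrium is zero contribution and the group total is Σ E_j = 34 + 33 + 26 + 33 + 25 + 60 + 49 = 260.
Each contributed unit returns 6.200 to the group, so the social optimum is full contribution by everyone: group total = 6.200 × 260 = 1612.00.
Efficiency loss = (6.200 − 1) × 260 = 1352.00.

1352.00 thousand dollars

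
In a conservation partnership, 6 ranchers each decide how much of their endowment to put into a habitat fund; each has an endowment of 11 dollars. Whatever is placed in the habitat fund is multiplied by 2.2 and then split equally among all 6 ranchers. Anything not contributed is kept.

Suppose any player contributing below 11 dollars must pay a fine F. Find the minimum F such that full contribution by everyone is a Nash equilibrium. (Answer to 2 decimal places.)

Given the others contribute fully, the best deviation is to contribute 0 (any partial contribution still incurs the fine and gives up units whose private return 0.3667 is below 1).
Deviating from 11 to 0 saves 11 dollars but forfeits the deviator's share of the drop in the habitat fund: 2.2/6 × 11 = 4.03.
So the deviation gain is 11 − 4.03 = 6.97, and the fine must be at least 6.97 dollars to wipe it out.

6.97 dollars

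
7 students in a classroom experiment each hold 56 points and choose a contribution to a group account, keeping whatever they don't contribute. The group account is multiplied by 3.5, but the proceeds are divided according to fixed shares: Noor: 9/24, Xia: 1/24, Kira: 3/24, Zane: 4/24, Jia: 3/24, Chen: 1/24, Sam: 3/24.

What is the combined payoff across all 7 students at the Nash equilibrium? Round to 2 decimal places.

532.00 points

Each unit j contributes comes back to j as 3.5 × (j's share), so j prefers to contribute only if that share exceeds 1/3.5 = 0.2857; otherwise keeping the unit dominates.
Only Noor (9/24) clears that bar, contributing 56; the remaining 6 contribute 0. Total contributed: 56.
The group account pays out 3.5 × 56 = 196.00 in total (split across the unequal shares, but the aggregate is all that matters for the group sum).
The 6 free-riders keep 56 each, adding 336. Group total = 336 + 196.00 = 532.00.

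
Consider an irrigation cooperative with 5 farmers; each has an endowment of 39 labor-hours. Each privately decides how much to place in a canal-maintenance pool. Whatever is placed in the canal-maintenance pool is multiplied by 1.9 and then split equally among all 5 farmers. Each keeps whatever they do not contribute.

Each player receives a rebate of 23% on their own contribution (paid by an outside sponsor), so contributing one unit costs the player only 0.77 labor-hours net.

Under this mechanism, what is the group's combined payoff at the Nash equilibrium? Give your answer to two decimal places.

195.00 labor-hours

With the mechanism, a contributed unit returns (1.9/5) / 0.77 = 0.4935 per unit of net cost — still below 1 — so contributing 0 remains dominant for every player.
At the Nash equilibrium no one contributes; group total payoff = 5 × 39 = 195.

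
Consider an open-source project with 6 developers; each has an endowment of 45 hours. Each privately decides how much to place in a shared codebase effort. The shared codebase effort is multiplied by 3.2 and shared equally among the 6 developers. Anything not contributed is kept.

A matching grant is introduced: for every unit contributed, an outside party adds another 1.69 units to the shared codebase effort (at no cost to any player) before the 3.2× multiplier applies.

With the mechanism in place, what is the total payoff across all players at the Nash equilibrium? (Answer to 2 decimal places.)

With the mechanism, a contributed unit returns 3.2 × 2.69 / 6 = 1.4347 per unit of net cost to the contributor — now above 1 — so contributing fully is weakly dominant for every player.
At the Nash equilibrium everyone contributes 45. Group total payoff = 3.2 × 2.69 × 270 = 2324.16.

2324.16 hours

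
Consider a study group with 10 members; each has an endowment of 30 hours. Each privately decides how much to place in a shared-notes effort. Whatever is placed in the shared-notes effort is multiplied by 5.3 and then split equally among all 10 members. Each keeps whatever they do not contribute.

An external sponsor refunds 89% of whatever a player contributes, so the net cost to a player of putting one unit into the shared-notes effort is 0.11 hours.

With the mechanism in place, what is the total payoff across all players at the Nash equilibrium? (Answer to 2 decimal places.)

1857.00 hours

The effective private return per unit is now (5.3/10) / 0.11 = 4.8182 > 1, so every player's dominant strategy flips to full contribution.
So the Nash equilibrium is full contribution by all 10; the group earns 10 × (30 × 0.89 + 5.3 × 30) = 1857.00.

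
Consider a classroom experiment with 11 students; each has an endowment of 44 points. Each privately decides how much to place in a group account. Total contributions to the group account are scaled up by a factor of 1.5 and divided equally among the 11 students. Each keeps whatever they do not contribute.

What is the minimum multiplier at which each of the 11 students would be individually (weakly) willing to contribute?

A contributed unit returns (multiplier)/11 to its contributor.
This reaches 1 exactly when the multiplier is 11.

11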